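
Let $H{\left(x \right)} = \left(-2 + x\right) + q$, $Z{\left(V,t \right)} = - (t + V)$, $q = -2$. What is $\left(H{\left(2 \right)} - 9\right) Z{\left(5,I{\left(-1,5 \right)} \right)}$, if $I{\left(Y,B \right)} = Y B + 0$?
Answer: $0$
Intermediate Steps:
$I{\left(Y,B \right)} = B Y$ ($I{\left(Y,B \right)} = B Y + 0 = B Y$)
$Z{\left(V,t \right)} = - V - t$ ($Z{\left(V,t \right)} = - (V + t) = - V - t$)
$H{\left(x \right)} = -4 + x$ ($H{\left(x \right)} = \left(-2 + x\right) - 2 = -4 + x$)
$\left(H{\left(2 \right)} - 9\right) Z{\left(5,I{\left(-1,5 \right)} \right)} = \left(\left(-4 + 2\right) - 9\right) \left(\left(-1\right) 5 - 5 \left(-1\right)\right) = \left(-2 - 9\right) \left(-5 - -5\right) = - 11 \left(-5 + 5\right) = \left(-11\right) 0 = 0$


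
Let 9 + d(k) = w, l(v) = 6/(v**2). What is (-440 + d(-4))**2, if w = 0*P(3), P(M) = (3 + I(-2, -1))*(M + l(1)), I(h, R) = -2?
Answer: 201601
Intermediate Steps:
l(v) = 6/v**2
P(M) = 6 + M (P(M) = (3 - 2)*(M + 6/1**2) = 1*(M + 6*1) = 1*(M + 6) = 1*(6 + M) = 6 + M)
w = 0 (w = 0*(6 + 3) = 0*9 = 0)
d(k) = -9 (d(k) = -9 + 0 = -9)
(-440 + d(-4))**2 = (-440 - 9)**2 = (-449)**2 = 201601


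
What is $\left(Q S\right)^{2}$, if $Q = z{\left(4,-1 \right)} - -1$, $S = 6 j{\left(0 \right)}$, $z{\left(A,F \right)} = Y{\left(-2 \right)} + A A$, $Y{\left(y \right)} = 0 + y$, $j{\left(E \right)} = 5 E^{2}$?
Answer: $0$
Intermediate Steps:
$Y{\left(y \right)} = y$
$z{\left(A,F \right)} = -2 + A^{2}$ ($z{\left(A,F \right)} = -2 + A A = -2 + A^{2}$)
$S = 0$ ($S = 6 \cdot 5 \cdot 0^{2} = 6 \cdot 5 \cdot 0 = 6 \cdot 0 = 0$)
$Q = 15$ ($Q = \left(-2 + 4^{2}\right) - -1 = \left(-2 + 16\right) + 1 = 14 + 1 = 15$)
$\left(Q S\right)^{2} = \left(15 \cdot 0\right)^{2} = 0^{2} = 0$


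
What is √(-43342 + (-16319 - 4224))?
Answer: I*√63885 ≈ 252.75*I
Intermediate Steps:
√(-43342 + (-16319 - 4224)) = √(-43342 - 20543) = √(-63885) = I*√63885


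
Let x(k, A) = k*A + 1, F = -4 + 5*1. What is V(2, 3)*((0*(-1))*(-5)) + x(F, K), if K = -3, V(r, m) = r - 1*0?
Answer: -2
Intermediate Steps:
V(r, m) = r (V(r, m) = r + 0 = r)
F = 1 (F = -4 + 5 = 1)
x(k, A) = 1 + A*k (x(k, A) = A*k + 1 = 1 + A*k)
V(2, 3)*((0*(-1))*(-5)) + x(F, K) = 2*((0*(-1))*(-5)) + (1 - 3*1) = 2*(0*(-5)) + (1 - 3) = 2*0 - 2 = 0 - 2 = -2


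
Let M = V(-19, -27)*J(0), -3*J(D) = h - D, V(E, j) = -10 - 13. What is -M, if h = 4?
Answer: -92/3 ≈ -30.667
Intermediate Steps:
V(E, j) = -23
J(D) = -4/3 + D/3 (J(D) = -(4 - D)/3 = -4/3 + D/3)
M = 92/3 (M = -23*(-4/3 + (⅓)*0) = -23*(-4/3 + 0) = -23*(-4/3) = 92/3 ≈ 30.667)
-M = -1*92/3 = -92/3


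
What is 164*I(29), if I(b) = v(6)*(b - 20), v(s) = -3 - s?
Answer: -13284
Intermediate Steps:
I(b) = 180 - 9*b (I(b) = (-3 - 1*6)*(b - 20) = (-3 - 6)*(-20 + b) = -9*(-20 + b) = 180 - 9*b)
164*I(29) = 164*(180 - 9*29) = 164*(180 - 261) = 164*(-81) = -13284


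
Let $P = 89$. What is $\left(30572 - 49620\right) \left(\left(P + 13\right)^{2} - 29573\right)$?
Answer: $365131112$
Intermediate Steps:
$\left(30572 - 49620\right) \left(\left(P + 13\right)^{2} - 29573\right) = \left(30572 - 49620\right) \left(\left(89 + 13\right)^{2} - 29573\right) = - 19048 \left(102^{2} - 29573\right) = - 19048 \left(10404 - 29573\right) = \left(-19048\right) \left(-19169\right) = 365131112$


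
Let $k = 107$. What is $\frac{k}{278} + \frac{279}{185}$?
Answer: $\frac{97357}{51430} \approx 1.893$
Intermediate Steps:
$\frac{k}{278} + \frac{279}{185} = \frac{107}{278} + \frac{279}{185} = \frac{97357}{51430}$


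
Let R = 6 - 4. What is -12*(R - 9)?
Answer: 84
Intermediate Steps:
R = 2
-12*(R - 9) = -12*(2 - 9) = -12*(-7) = 84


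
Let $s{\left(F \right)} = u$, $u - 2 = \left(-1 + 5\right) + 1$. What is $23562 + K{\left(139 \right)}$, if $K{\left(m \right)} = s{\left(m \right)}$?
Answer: $23569$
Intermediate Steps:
$u = 7$ ($u = 2 + \left(\left(-1 + 5\right) + 1\right) = 2 + \left(4 + 1\right) = 2 + 5 = 7$)
$s{\left(F \right)} = 7$
$K{\left(m \right)} = 7$
$23562 + K{\left(139 \right)} = 23562 + 7 = 23569$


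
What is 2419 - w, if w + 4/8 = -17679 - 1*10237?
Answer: 60671/2 ≈ 30336.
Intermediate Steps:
w = -55833/2 (w = -½ + (-17679 - 1*10237) = -½ + (-17679 - 10237) = -½ - 27916 = -55833/2 ≈ -27917.)
2419 - w = 2419 - 1*(-55833/2) = 2419 + 55833/2 = 60671/2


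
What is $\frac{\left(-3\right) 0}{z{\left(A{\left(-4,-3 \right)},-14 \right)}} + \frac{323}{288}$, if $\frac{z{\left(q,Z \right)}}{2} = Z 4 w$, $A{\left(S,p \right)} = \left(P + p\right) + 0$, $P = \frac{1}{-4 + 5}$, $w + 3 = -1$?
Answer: $\frac{323}{288} \approx 1.1215$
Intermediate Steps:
$w = -4$ ($w = -3 - 1 = -4$)
$P = 1$ ($P = 1^{-1} = 1$)
$A{\left(S,p \right)} = 1 + p$ ($A{\left(S,p \right)} = \left(1 + p\right) + 0 = 1 + p$)
$z{\left(q,Z \right)} = - 32 Z$ ($z{\left(q,Z \right)} = 2 Z 4 \left(-4\right) = 2 Z \left(-16\right) = 2 \left(- 16 Z\right) = - 32 Z$)
$\frac{\left(-3\right) 0}{z{\left(A{\left(-4,-3 \right)},-14 \right)}} + \frac{323}{288} = \frac{\left(-3\right) 0}{\left(-32\right) \left(-14\right)} + \frac{323}{288} = \frac{0}{448} + 323 \cdot \frac{1}{288} = 0 \cdot \frac{1}{448} + \frac{323}{288} = 0 + \frac{323}{288} = \frac{323}{288}$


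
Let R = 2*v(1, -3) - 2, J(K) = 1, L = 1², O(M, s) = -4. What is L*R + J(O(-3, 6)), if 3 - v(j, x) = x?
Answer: 11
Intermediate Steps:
v(j, x) = 3 - x
L = 1
R = 10 (R = 2*(3 - 1*(-3)) - 2 = 2*(3 + 3) - 2 = 2*6 - 2 = 12 - 2 = 10)
L*R + J(O(-3, 6)) = 1*10 + 1 = 10 + 1 = 11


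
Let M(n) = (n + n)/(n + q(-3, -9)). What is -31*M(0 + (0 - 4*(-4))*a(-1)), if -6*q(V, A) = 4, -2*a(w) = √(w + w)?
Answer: -744*√2/(-I + 12*√2) ≈ -61.785 - 3.6407*I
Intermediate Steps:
a(w) = -√2*√w/2 (a(w) = -√(w + w)/2 = -√2*√w/2)
q(V, A) = -⅔ (q(V, A) = -⅙*4 = -⅔)
M(n) = 2*n/(-⅔ + n) (M(n) = (n + n)/(n - ⅔) = (2*n)/(-⅔ + n) = 2*n/(-⅔ + n))
-31*M(0 + (0 - 4*(-4))*a(-1)) = -186*(0 + (0 - 4*(-4))*(-√2*√(-1)/2))/(-2 + 3*(0 + (0 - 4*(-4))*(-√2*√(-1)/2))) = -186*(0 + (0 + 16)*(-√2*I/2))/(-2 + 3*(0 + (0 + 16)*(-√2*I/2))) = -186*(0 + 16*(-I*√2/2))/(-2 + 3*(0 + 16*(-I*√2/2))) = -186*(0 - 8*I*√2)/(-2 + 3*(0 - 8*I*√2)) = -186*(-8*I*√2)/(-2 + 3*(-8*I*√2)) = -186*(-8*I*√2)/(-2 - 24*I*√2) = -(-1488)*I*√2/(-2 - 24*I*√2) = 1488*I*√2/(-2 - 24*I*√2)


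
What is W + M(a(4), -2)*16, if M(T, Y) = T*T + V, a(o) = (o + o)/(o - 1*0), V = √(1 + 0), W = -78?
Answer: 2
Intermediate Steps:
V = 1 (V = √1 = 1)
a(o) = 2 (a(o) = (2*o)/(o + 0) = (2*o)/o = 2)
M(T, Y) = 1 + T² (M(T, Y) = T*T + 1 = T² + 1 = 1 + T²)
W + M(a(4), -2)*16 = -78 + (1 + 2²)*16 = -78 + (1 + 4)*16 = -78 + 5*16 = -78 + 80 = 2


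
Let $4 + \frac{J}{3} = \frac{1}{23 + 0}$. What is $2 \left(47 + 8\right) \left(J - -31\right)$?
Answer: $\frac{48400}{23} \approx 2104.3$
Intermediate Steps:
$J = - \frac{273}{23}$ ($J = -12 + \frac{3}{23 + 0} = -12 + \frac{3}{23} = - \frac{273}{23} \approx -11.87$)
$2 \left(47 + 8\right) \left(J - -31\right) = 2 \left(47 + 8\right) \left(- \frac{273}{23} - -31\right) = 2 \cdot 55 \left(- \frac{273}{23} + 31\right) = 110 \cdot \frac{440}{23} = \frac{48400}{23}$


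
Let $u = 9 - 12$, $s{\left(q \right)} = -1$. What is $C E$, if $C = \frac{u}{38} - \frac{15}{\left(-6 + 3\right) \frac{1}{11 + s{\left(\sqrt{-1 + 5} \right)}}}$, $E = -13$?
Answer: $- \frac{24661}{38} \approx -648.97$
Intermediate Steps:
$u = -3$
$C = \frac{1897}{38}$ ($C = - \frac{3}{38} - \frac{15}{\left(-6 + 3\right) \frac{1}{11 - 1}} = \left(-3\right) \frac{1}{38} - \frac{15}{\left(-3\right) \frac{1}{10}} = - \frac{3}{38} - \frac{15}{\left(-3\right) \frac{1}{10}} = - \frac{3}{38} - \frac{15}{- \frac{3}{10}} = - \frac{3}{38} - -50 = - \frac{3}{38} + 50 = \frac{1897}{38} \approx 49.921$)
$C E = \frac{1897}{38} \left(-13\right) = - \frac{24661}{38}$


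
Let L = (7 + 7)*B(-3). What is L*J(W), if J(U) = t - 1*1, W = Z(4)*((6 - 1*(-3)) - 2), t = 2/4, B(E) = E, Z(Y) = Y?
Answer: 21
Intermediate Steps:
t = 1/2 (t = 2*(1/4) = 1/2 ≈ 0.50000)
W = 28 (W = 4*((6 - 1*(-3)) - 2) = 4*((6 + 3) - 2) = 4*(9 - 2) = 4*7 = 28)
J(U) = -1/2 (J(U) = 1/2 - 1*1 = 1/2 - 1 = -1/2)
L = -42 (L = (7 + 7)*(-3) = 14*(-3) = -42)
L*J(W) = -42*(-1/2) = 21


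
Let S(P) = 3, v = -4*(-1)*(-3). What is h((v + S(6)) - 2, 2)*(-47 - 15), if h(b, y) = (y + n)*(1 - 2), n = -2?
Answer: 0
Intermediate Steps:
v = -12 (v = 4*(-3) = -12)
h(b, y) = 2 - y (h(b, y) = (y - 2)*(1 - 2) = (-2 + y)*(-1) = 2 - y)
h((v + S(6)) - 2, 2)*(-47 - 15) = (2 - 1*2)*(-47 - 15) = (2 - 2)*(-62) = 0*(-62) = 0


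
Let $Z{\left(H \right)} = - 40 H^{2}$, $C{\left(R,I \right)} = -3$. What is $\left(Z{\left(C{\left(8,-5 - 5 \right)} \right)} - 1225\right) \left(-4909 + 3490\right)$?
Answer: $2249115$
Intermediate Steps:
$\left(Z{\left(C{\left(8,-5 - 5 \right)} \right)} - 1225\right) \left(-4909 + 3490\right) = \left(- 40 \left(-3\right)^{2} - 1225\right) \left(-4909 + 3490\right) = \left(\left(-40\right) 9 - 1225\right) \left(-1419\right) = \left(-360 - 1225\right) \left(-1419\right) = \left(-1585\right) \left(-1419\right) = 2249115$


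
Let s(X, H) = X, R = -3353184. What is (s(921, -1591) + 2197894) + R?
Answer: -1154369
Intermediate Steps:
(s(921, -1591) + 2197894) + R = (921 + 2197894) - 3353184 = 2198815 - 3353184 = -1154369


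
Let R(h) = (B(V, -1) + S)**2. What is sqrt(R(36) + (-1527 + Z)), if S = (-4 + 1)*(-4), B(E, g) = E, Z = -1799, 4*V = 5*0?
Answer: I*sqrt(3182) ≈ 56.409*I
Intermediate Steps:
V = 0 (V = (5*0)/4 = (1/4)*0 = 0)
S = 12 (S = -3*(-4) = 12)
R(h) = 144 (R(h) = (0 + 12)**2 = 12**2 = 144)
sqrt(R(36) + (-1527 + Z)) = sqrt(144 + (-1527 - 1799)) = sqrt(144 - 3326) = sqrt(-3182) = I*sqrt(3182)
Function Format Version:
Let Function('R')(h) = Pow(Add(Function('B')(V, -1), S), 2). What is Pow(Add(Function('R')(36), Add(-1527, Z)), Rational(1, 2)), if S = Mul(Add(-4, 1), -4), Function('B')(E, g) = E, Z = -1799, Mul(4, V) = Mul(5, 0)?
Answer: Mul(I, Pow(3182, Rational(1, 2))) ≈ Mul(56.409, I)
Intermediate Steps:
V = 0 (V = Mul(Rational(1, 4), Mul(5, 0)) = Mul(Rational(1, 4), 0) = 0)
S = 12 (S = Mul(-3, -4) = 12)
Function('R')(h) = 144 (Function('R')(h) = Pow(Add(0, 12), 2) = Pow(12, 2) = 144)
Pow(Add(Function('R')(36), Add(-1527, Z)), Rational(1, 2)) = Pow(Add(144, Add(-1527, -1799)), Rational(1, 2)) = Pow(Add(144, -3326), Rational(1, 2)) = Pow(-3182, Rational(1, 2)) = Mul(I, Pow(3182, Rational(1, 2)))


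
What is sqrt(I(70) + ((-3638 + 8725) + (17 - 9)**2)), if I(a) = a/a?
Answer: 4*sqrt(322) ≈ 71.777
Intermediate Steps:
I(a) = 1
sqrt(I(70) + ((-3638 + 8725) + (17 - 9)**2)) = sqrt(1 + ((-3638 + 8725) + (17 - 9)**2)) = sqrt(1 + (5087 + 8**2)) = sqrt(1 + (5087 + 64)) = sqrt(1 + 5151) = sqrt(5152) = 4*sqrt(322)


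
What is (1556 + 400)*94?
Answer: 183864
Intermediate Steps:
(1556 + 400)*94 = 1956*94 = 183864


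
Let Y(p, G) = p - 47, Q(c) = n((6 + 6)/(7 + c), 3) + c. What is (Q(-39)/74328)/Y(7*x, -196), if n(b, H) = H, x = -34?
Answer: 1/588430 ≈ 1.6994e-6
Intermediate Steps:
Q(c) = 3 + c
Y(p, G) = -47 + p
(Q(-39)/74328)/Y(7*x, -196) = ((3 - 39)/74328)/(-47 + 7*(-34)) = (-36*1/74328)/(-47 - 238) = -3/6194/(-285) = -3/6194*(-1/285) = 1/588430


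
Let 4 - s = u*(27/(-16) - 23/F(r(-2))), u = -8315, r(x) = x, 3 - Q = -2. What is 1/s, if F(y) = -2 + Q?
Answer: -48/3733243 ≈ -1.2857e-5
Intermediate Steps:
Q = 5 (Q = 3 - 1*(-2) = 3 + 2 = 5)
F(y) = 3 (F(y) = -2 + 5 = 3)
s = -3733243/48 (s = 4 - (-8315)*(27/(-16) - 23/3) = 4 - (-8315)*(27*(-1/16) - 23*⅓) = 4 - (-8315)*(-27/16 - 23/3) = 4 - (-8315)*(-449)/48 = 4 - 1*3733435/48 = 4 - 3733435/48 = -3733243/48 ≈ -77776.)
1/s = 1/(-3733243/48) = -48/3733243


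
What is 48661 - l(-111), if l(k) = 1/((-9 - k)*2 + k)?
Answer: 4525472/93 ≈ 48661.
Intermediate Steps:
l(k) = 1/(-18 - k) (l(k) = 1/((-18 - 2*k) + k) = 1/(-18 - k))
48661 - l(-111) = 48661 - (-1)/(18 - 111) = 48661 - (-1)/(-93) = 48661 - (-1)*(-1)/93 = 48661 - 1*1/93 = 48661 - 1/93 = 4525472/93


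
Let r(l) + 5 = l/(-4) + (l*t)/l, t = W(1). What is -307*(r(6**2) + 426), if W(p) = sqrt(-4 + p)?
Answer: -126484 - 307*I*sqrt(3) ≈ -1.2648e+5 - 531.74*I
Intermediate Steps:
t = I*sqrt(3) (t = sqrt(-4 + 1) = sqrt(-3) = I*sqrt(3) ≈ 1.732*I)
r(l) = -5 - l/4 + I*sqrt(3) (r(l) = -5 + (l/(-4) + (l*(I*sqrt(3)))/l) = -5 + (l*(-1/4) + (I*l*sqrt(3))/l) = -5 + (-l/4 + I*sqrt(3)) = -5 - l/4 + I*sqrt(3))
-307*(r(6**2) + 426) = -307*((-5 - 1/4*6**2 + I*sqrt(3)) + 426) = -307*((-5 - 1/4*36 + I*sqrt(3)) + 426) = -307*((-5 - 9 + I*sqrt(3)) + 426) = -307*((-14 + I*sqrt(3)) + 426) = -307*(412 + I*sqrt(3)) = -126484 - 307*I*sqrt(3)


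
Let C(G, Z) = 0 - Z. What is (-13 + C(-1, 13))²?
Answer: 676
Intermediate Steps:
C(G, Z) = -Z
(-13 + C(-1, 13))² = (-13 - 1*13)² = (-13 - 13)² = (-26)² = 676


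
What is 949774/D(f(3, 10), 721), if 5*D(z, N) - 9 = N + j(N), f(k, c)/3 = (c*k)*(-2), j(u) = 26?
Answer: 339205/54 ≈ 6281.6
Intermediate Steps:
f(k, c) = -6*c*k (f(k, c) = 3*((c*k)*(-2)) = 3*(-2*c*k) = -6*c*k)
D(z, N) = 7 + N/5 (D(z, N) = 9/5 + (N + 26)/5 = 9/5 + (26 + N)/5 = 9/5 + (26/5 + N/5) = 7 + N/5)
949774/D(f(3, 10), 721) = 949774/(7 + (1/5)*721) = 949774/(7 + 721/5) = 949774/(756/5) = 949774*(5/756) = 339205/54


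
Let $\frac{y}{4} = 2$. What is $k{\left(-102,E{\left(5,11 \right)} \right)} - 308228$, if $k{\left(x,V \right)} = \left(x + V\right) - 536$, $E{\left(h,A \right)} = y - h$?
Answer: $-308863$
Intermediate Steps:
$y = 8$ ($y = 4 \cdot 2 = 8$)
$E{\left(h,A \right)} = 8 - h$
$k{\left(x,V \right)} = -536 + V + x$ ($k{\left(x,V \right)} = \left(V + x\right) - 536 = -536 + V + x$)
$k{\left(-102,E{\left(5,11 \right)} \right)} - 308228 = \left(-536 + \left(8 - 5\right) - 102\right) - 308228 = \left(-536 + 3 - 102\right) - 308228 = -635 - 308228 = -308863$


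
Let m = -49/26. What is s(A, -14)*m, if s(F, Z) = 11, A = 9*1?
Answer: -539/26 ≈ -20.731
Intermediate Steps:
A = 9
m = -49/26 (m = -49*1/26 = -49/26 ≈ -1.8846)
s(A, -14)*m = 11*(-49/26) = -539/26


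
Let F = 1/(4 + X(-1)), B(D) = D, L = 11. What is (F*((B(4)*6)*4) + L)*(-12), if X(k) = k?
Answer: -516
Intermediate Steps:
F = ⅓ (F = 1/(4 - 1) = 1/3 = ⅓ ≈ 0.33333)
(F*((B(4)*6)*4) + L)*(-12) = (((4*6)*4)/3 + 11)*(-12) = ((24*4)/3 + 11)*(-12) = ((⅓)*96 + 11)*(-12) = (32 + 11)*(-12) = 43*(-12) = -516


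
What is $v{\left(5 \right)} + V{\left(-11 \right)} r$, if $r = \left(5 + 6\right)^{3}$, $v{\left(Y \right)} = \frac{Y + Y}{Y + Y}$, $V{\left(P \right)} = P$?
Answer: $-14640$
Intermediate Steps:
$v{\left(Y \right)} = 1$ ($v{\left(Y \right)} = \frac{2 Y}{2 Y} = 2 Y \frac{1}{2 Y} = 1$)
$r = 1331$ ($r = 11^{3} = 1331$)
$v{\left(5 \right)} + V{\left(-11 \right)} r = 1 - 14641 = -14640$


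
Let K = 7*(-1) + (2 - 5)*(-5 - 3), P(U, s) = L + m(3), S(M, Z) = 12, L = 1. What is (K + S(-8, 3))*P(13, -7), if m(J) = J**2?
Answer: 290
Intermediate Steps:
P(U, s) = 10 (P(U, s) = 1 + 3**2 = 1 + 9 = 10)
K = 17 (K = -7 - 3*(-8) = -7 + 24 = 17)
(K + S(-8, 3))*P(13, -7) = (17 + 12)*10 = 29*10 = 290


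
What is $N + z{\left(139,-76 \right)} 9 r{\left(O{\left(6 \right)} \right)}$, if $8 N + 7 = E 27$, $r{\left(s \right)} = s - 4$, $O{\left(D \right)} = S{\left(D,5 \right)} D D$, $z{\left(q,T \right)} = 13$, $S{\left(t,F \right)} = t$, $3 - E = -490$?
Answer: $26467$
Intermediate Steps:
$E = 493$ ($E = 3 - -490 = 3 + 490 = 493$)
$O{\left(D \right)} = D^{3}$ ($O{\left(D \right)} = D D D = D^{2} D = D^{3}$)
$r{\left(s \right)} = -4 + s$
$N = 1663$ ($N = - \frac{7}{8} + \frac{493 \cdot 27}{8} = - \frac{7}{8} + \frac{1}{8} \cdot 13311 = - \frac{7}{8} + \frac{13311}{8} = 1663$)
$N + z{\left(139,-76 \right)} 9 r{\left(O{\left(6 \right)} \right)} = 1663 + 13 \cdot 9 \left(-4 + 6^{3}\right) = 1663 + 13 \cdot 9 \left(-4 + 216\right) = 1663 + 13 \cdot 9 \cdot 212 = 1663 + 13 \cdot 1908 = 1663 + 24804 = 26467$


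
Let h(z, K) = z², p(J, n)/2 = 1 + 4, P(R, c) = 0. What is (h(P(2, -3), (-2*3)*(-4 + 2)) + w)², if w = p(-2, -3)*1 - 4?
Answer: 36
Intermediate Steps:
p(J, n) = 10 (p(J, n) = 2*(1 + 4) = 2*5 = 10)
w = 6 (w = 10*1 - 4 = 10 - 4 = 6)
(h(P(2, -3), (-2*3)*(-4 + 2)) + w)² = (0² + 6)² = (0 + 6)² = 6² = 36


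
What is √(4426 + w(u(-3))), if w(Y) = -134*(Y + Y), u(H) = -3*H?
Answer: √2014 ≈ 44.878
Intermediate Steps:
w(Y) = -268*Y
√(4426 + w(u(-3))) = √(4426 - (-804)*(-3)) = √(4426 - 268*9) = √(4426 - 2412) = √2014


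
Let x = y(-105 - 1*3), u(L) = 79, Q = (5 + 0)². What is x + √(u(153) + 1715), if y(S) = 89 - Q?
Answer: 64 + √1794 ≈ 106.36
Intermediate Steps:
Q = 25 (Q = 5² = 25)
y(S) = 64 (y(S) = 89 - 1*25 = 89 - 25 = 64)
x = 64
x + √(u(153) + 1715) = 64 + √(79 + 1715) = 64 + √1794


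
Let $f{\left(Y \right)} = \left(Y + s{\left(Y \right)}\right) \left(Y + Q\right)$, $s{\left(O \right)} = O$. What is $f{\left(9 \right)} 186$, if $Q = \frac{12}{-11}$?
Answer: $\frac{291276}{11} \approx 26480.0$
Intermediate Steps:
$Q = - \frac{12}{11}$ ($Q = 12 \left(- \frac{1}{11}\right) = - \frac{12}{11} \approx -1.0909$)
$f{\left(Y \right)} = 2 Y \left(- \frac{12}{11} + Y\right)$ ($f{\left(Y \right)} = \left(Y + Y\right) \left(Y - \frac{12}{11}\right) = 2 Y \left(- \frac{12}{11} + Y\right)$)
$f{\left(9 \right)} 186 = \frac{2}{11} \cdot 9 \left(-12 + 11 \cdot 9\right) 186 = \frac{2}{11} \cdot 9 \left(-12 + 99\right) 186 = \frac{2}{11} \cdot 9 \cdot 87 \cdot 186 = \frac{1566}{11} \cdot 186 = \frac{291276}{11}$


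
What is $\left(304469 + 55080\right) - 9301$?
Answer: $350248$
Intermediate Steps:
$\left(304469 + 55080\right) - 9301 = 359549 - 9301 = 350248$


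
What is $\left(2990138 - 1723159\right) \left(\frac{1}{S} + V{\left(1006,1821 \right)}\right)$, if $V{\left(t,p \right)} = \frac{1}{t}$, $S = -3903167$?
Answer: $\frac{4943956041619}{3926586002} \approx 1259.1$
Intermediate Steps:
$\left(2990138 - 1723159\right) \left(\frac{1}{S} + V{\left(1006,1821 \right)}\right) = \left(2990138 - 1723159\right) \left(\frac{1}{-3903167} + \frac{1}{1006}\right) = 1266979 \left(- \frac{1}{3903167} + \frac{1}{1006}\right) = 1266979 \cdot \frac{3902161}{3926586002} = \frac{4943956041619}{3926586002}$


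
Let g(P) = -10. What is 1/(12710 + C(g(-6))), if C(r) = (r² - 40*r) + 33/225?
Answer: 75/990761 ≈ 7.5699e-5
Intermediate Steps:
C(r) = 11/75 + r² - 40*r (C(r) = (r² - 40*r) + 33*(1/225) = (r² - 40*r) + 11/75 = 11/75 + r² - 40*r)
1/(12710 + C(g(-6))) = 1/(12710 + (11/75 + (-10)² - 40*(-10))) = 1/(12710 + (11/75 + 100 + 400)) = 1/(12710 + 37511/75) = 1/(990761/75) = 75/990761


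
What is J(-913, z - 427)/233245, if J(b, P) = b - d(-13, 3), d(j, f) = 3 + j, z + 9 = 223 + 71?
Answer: -903/233245 ≈ -0.0038715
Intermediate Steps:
z = 285 (z = -9 + (223 + 71) = -9 + 294 = 285)
J(b, P) = 10 + b (J(b, P) = b - (3 - 13) = b - 1*(-10) = b + 10 = 10 + b)
J(-913, z - 427)/233245 = (10 - 913)/233245 = -903*1/233245 = -903/233245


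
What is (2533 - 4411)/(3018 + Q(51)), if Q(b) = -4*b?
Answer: -313/469 ≈ -0.66738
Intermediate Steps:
(2533 - 4411)/(3018 + Q(51)) = (2533 - 4411)/(3018 - 4*51) = -1878/(3018 - 204) = -1878/2814 = -1878*1/2814 = -313/469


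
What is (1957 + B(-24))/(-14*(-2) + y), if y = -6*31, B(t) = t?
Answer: -1933/158 ≈ -12.234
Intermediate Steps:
y = -186
(1957 + B(-24))/(-14*(-2) + y) = (1957 - 24)/(-14*(-2) - 186) = 1933/(28 - 186) = 1933/(-158) = 1933*(-1/158) = -1933/158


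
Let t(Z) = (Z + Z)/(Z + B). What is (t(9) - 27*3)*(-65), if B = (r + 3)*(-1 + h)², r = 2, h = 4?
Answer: 15730/3 ≈ 5243.3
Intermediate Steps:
B = 45 (B = (2 + 3)*(-1 + 4)² = 5*3² = 5*9 = 45)
t(Z) = 2*Z/(45 + Z) (t(Z) = (Z + Z)/(Z + 45) = (2*Z)/(45 + Z) = 2*Z/(45 + Z))
(t(9) - 27*3)*(-65) = (2*9/(45 + 9) - 27*3)*(-65) = (2*9/54 - 81)*(-65) = (2*9*(1/54) - 81)*(-65) = (⅓ - 81)*(-65) = -242/3*(-65) = 15730/3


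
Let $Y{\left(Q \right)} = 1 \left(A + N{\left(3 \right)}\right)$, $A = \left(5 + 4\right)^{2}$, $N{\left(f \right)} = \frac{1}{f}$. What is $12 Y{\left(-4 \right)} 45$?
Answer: $43920$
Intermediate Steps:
$A = 81$ ($A = 9^{2} = 81$)
$Y{\left(Q \right)} = \frac{244}{3}$ ($Y{\left(Q \right)} = 1 \left(81 + \frac{1}{3}\right) = 1 \cdot \frac{244}{3} = \frac{244}{3}$)
$12 Y{\left(-4 \right)} 45 = 12 \cdot \frac{244}{3} \cdot 45 = 976 \cdot 45 = 43920$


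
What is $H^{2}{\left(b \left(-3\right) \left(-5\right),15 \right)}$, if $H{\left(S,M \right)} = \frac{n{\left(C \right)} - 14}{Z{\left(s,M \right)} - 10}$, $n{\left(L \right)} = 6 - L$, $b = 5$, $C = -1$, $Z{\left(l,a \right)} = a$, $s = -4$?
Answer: $\frac{49}{25} \approx 1.96$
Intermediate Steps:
$H{\left(S,M \right)} = - \frac{7}{-10 + M}$ ($H{\left(S,M \right)} = \frac{\left(6 - -1\right) - 14}{M - 10} = \frac{\left(6 + 1\right) - 14}{-10 + M} = \frac{7 - 14}{-10 + M} = - \frac{7}{-10 + M}$)
$H^{2}{\left(b \left(-3\right) \left(-5\right),15 \right)} = \left(- \frac{7}{-10 + 15}\right)^{2} = \left(- \frac{7}{5}\right)^{2} = \frac{49}{25}$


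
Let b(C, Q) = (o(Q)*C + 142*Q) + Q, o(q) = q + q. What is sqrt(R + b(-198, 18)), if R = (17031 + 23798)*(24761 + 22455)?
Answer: sqrt(1927777510) ≈ 43906.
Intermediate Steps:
o(q) = 2*q
b(C, Q) = 143*Q + 2*C*Q (b(C, Q) = ((2*Q)*C + 142*Q) + Q = (2*C*Q + 142*Q) + Q = (142*Q + 2*C*Q) + Q = 143*Q + 2*C*Q)
R = 1927782064 (R = 40829*47216 = 1927782064)
sqrt(R + b(-198, 18)) = sqrt(1927782064 + 18*(143 + 2*(-198))) = sqrt(1927782064 + 18*(143 - 396)) = sqrt(1927782064 + 18*(-253)) = sqrt(1927782064 - 4554) = sqrt(1927777510)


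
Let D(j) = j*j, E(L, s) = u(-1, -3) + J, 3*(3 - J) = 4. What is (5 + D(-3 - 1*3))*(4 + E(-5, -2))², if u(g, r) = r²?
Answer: 79376/9 ≈ 8819.6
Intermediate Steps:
J = 5/3 (J = 3 - ⅓*4 = 3 - 4/3 = 5/3 ≈ 1.6667)
E(L, s) = 32/3 (E(L, s) = (-3)² + 5/3 = 9 + 5/3 = 32/3)
D(j) = j²
(5 + D(-3 - 1*3))*(4 + E(-5, -2))² = (5 + (-3 - 1*3)²)*(4 + 32/3)² = (5 + (-3 - 3)²)*(44/3)² = (5 + (-6)²)*(1936/9) = (5 + 36)*(1936/9) = 41*(1936/9) = 79376/9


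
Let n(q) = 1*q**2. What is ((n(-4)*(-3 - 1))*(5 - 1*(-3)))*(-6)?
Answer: 3072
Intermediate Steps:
n(q) = q**2
((n(-4)*(-3 - 1))*(5 - 1*(-3)))*(-6) = (((-4)**2*(-3 - 1))*(5 - 1*(-3)))*(-6) = ((16*(-4))*(5 + 3))*(-6) = -64*8*(-6) = -512*(-6) = 3072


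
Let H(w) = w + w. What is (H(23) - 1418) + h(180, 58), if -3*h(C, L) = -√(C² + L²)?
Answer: -1372 + 2*√8941/3 ≈ -1309.0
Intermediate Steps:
H(w) = 2*w
h(C, L) = √(C² + L²)/3 (h(C, L) = -(-1)*√(C² + L²)/3 = √(C² + L²)/3)
(H(23) - 1418) + h(180, 58) = (2*23 - 1418) + √(180² + 58²)/3 = (46 - 1418) + √(32400 + 3364)/3 = -1372 + √35764/3 = -1372 + (2*√8941)/3 = -1372 + 2*√8941/3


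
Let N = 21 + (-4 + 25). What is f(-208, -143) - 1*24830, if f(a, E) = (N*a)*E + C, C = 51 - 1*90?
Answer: 1224379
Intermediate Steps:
N = 42 (N = 21 + 21 = 42)
C = -39 (C = 51 - 90 = -39)
f(a, E) = -39 + 42*E*a (f(a, E) = (42*a)*E - 39 = 42*E*a - 39 = -39 + 42*E*a)
f(-208, -143) - 1*24830 = (-39 + 42*(-143)*(-208)) - 1*24830 = (-39 + 1249248) - 24830 = 1249209 - 24830 = 1224379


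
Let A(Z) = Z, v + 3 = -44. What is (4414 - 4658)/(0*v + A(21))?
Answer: -244/21 ≈ -11.619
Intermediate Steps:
v = -47 (v = -3 - 44 = -47)
(4414 - 4658)/(0*v + A(21)) = (4414 - 4658)/(0*(-47) + 21) = -244/(0 + 21) = -244/21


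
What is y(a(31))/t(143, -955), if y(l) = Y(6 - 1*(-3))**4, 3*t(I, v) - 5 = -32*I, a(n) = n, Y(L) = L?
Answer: -19683/4571 ≈ -4.3061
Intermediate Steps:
t(I, v) = 5/3 - 32*I/3 (t(I, v) = 5/3 + (-32*I)/3 = 5/3 - 32*I/3)
y(l) = 6561 (y(l) = (6 - 1*(-3))**4 = (6 + 3)**4 = 9**4 = 6561)
y(a(31))/t(143, -955) = 6561/(5/3 - 32/3*143) = 6561/(5/3 - 4576/3) = 6561/(-4571/3) = 6561*(-3/4571) = -19683/4571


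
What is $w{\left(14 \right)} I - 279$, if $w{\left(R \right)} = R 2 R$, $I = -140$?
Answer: $-55159$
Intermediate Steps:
$w{\left(R \right)} = 2 R^{2}$ ($w{\left(R \right)} = 2 R R = 2 R^{2}$)
$w{\left(14 \right)} I - 279 = 2 \cdot 14^{2} \left(-140\right) - 279 = 2 \cdot 196 \left(-140\right) - 279 = 392 \left(-140\right) - 279 = -54880 - 279 = -55159$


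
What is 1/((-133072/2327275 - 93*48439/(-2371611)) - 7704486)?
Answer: -1839796996675/14174686814265838239 ≈ -1.2979e-7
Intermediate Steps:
1/((-133072/2327275 - 93*48439/(-2371611)) - 7704486) = 1/((-133072*1/2327275 - 4504827*(-1/2371611)) - 7704486) = 1/((-133072/2327275 + 1501609/790537) - 7704486) = 1/(3389458745811/1839796996675 - 7704486) = 1/(-14174686814265838239/1839796996675) = -1839796996675/14174686814265838239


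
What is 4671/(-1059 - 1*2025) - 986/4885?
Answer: -8619553/5021780 ≈ -1.7164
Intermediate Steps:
4671/(-1059 - 1*2025) - 986/4885 = 4671/(-1059 - 2025) - 986*1/4885 = 4671/(-3084) - 986/4885 = 4671*(-1/3084) - 986/4885 = -1557/1028 - 986/4885 = -8619553/5021780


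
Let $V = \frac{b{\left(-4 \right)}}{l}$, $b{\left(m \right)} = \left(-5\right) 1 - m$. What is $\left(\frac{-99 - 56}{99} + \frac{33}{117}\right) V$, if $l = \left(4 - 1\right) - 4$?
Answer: $- \frac{1652}{1287} \approx -1.2836$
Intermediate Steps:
$l = -1$ ($l = 3 - 4 = -1$)
$b{\left(m \right)} = -5 - m$
$V = 1$ ($V = \frac{-5 - -4}{-1} = - (-5 + 4) = \left(-1\right) \left(-1\right) = 1$)
$\left(\frac{-99 - 56}{99} + \frac{33}{117}\right) V = \left(\frac{-99 - 56}{99} + \frac{33}{117}\right) 1 = \left(\left(-155\right) \frac{1}{99} + 33 \cdot \frac{1}{117}\right) 1 = \left(- \frac{155}{99} + \frac{11}{39}\right) 1 = \left(- \frac{1652}{1287}\right) 1 = - \frac{1652}{1287}$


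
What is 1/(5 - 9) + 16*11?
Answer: 703/4 ≈ 175.75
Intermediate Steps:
1/(5 - 9) + 16*11 = 1/(-4) + 176 = -¼ + 176 = 703/4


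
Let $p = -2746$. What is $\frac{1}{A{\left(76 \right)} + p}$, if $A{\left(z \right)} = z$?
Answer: $- \frac{1}{2670} \approx -0.00037453$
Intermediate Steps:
$\frac{1}{A{\left(76 \right)} + p} = \frac{1}{76 - 2746} = \frac{1}{-2670} = - \frac{1}{2670}$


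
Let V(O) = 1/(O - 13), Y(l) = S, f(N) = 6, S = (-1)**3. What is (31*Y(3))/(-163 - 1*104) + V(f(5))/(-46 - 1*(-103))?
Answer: 4034/35511 ≈ 0.11360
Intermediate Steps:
S = -1
Y(l) = -1
V(O) = 1/(-13 + O)
(31*Y(3))/(-163 - 1*104) + V(f(5))/(-46 - 1*(-103)) = (31*(-1))/(-163 - 1*104) + 1/((-13 + 6)*(-46 - 1*(-103))) = -31/(-163 - 104) + 1/((-7)*(-46 + 103)) = -31/(-267) - 1/7/57 = -31*(-1/267) - 1/7*1/57 = 31/267 - 1/399 = 4034/35511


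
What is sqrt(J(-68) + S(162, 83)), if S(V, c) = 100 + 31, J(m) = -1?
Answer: sqrt(130) ≈ 11.402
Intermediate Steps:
S(V, c) = 131
sqrt(J(-68) + S(162, 83)) = sqrt(-1 + 131) = sqrt(130)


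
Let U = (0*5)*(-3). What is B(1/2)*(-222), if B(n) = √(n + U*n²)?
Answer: -111*√2 ≈ -156.98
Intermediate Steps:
U = 0 (U = 0*(-3) = 0)
B(n) = √n (B(n) = √(n + 0*n²) = √(n + 0) = √n)
B(1/2)*(-222) = √(1/2)*(-222) = √(½)*(-222) = (√2/2)*(-222) = -111*√2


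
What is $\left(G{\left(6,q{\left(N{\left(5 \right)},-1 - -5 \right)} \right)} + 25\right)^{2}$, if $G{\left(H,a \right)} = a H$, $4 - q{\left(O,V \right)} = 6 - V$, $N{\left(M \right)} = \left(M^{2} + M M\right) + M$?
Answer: $1369$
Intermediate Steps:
$N{\left(M \right)} = M + 2 M^{2}$ ($N{\left(M \right)} = \left(M^{2} + M^{2}\right) + M = 2 M^{2} + M = M + 2 M^{2}$)
$q{\left(O,V \right)} = -2 + V$ ($q{\left(O,V \right)} = 4 - \left(6 - V\right) = 4 + \left(-6 + V\right) = -2 + V$)
$G{\left(H,a \right)} = H a$
$\left(G{\left(6,q{\left(N{\left(5 \right)},-1 - -5 \right)} \right)} + 25\right)^{2} = \left(6 \left(-2 - -4\right) + 25\right)^{2} = \left(6 \left(-2 + \left(-1 + 5\right)\right) + 25\right)^{2} = \left(6 \left(-2 + 4\right) + 25\right)^{2} = \left(6 \cdot 2 + 25\right)^{2} = \left(12 + 25\right)^{2} = 37^{2} = 1369$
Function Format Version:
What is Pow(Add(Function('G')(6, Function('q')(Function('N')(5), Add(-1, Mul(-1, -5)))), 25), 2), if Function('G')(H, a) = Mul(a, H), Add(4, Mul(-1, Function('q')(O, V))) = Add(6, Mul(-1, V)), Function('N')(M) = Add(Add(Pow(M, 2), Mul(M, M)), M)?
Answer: 1369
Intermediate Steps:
Function('N')(M) = Add(M, Mul(2, Pow(M, 2))) (Function('N')(M) = Add(Add(Pow(M, 2), Pow(M, 2)), M) = Add(Mul(2, Pow(M, 2)), M) = Add(M, Mul(2, Pow(M, 2))))
Function('q')(O, V) = Add(-2, V) (Function('q')(O, V) = Add(4, Mul(-1, Add(6, Mul(-1, V)))) = Add(4, Add(-6, V)) = Add(-2, V))
Function('G')(H, a) = Mul(H, a)
Pow(Add(Function('G')(6, Function('q')(Function('N')(5), Add(-1, Mul(-1, -5)))), 25), 2) = Pow(Add(Mul(6, Add(-2, Add(-1, Mul(-1, -5)))), 25), 2) = Pow(Add(Mul(6, Add(-2, Add(-1, 5))), 25), 2) = Pow(Add(Mul(6, Add(-2, 4)), 25), 2) = Pow(Add(Mul(6, 2), 25), 2) = Pow(Add(12, 25), 2) = Pow(37, 2) = 1369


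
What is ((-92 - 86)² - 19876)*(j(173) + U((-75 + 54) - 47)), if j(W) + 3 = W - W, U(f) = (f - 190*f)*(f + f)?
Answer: -20638908000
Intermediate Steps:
U(f) = -378*f² (U(f) = (-189*f)*(2*f) = -378*f²)
j(W) = -3 (j(W) = -3 + (W - W) = -3 + 0 = -3)
((-92 - 86)² - 19876)*(j(173) + U((-75 + 54) - 47)) = ((-92 - 86)² - 19876)*(-3 - 378*((-75 + 54) - 47)²) = ((-178)² - 19876)*(-3 - 378*(-21 - 47)²) = (31684 - 19876)*(-3 - 378*(-68)²) = 11808*(-3 - 378*4624) = 11808*(-3 - 1747872) = 11808*(-1747875) = -20638908000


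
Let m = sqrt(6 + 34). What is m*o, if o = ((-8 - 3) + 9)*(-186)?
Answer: 744*sqrt(10) ≈ 2352.7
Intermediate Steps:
m = 2*sqrt(10) (m = sqrt(40) = 2*sqrt(10) ≈ 6.3246)
o = 372 (o = (-11 + 9)*(-186) = -2*(-186) = 372)
m*o = (2*sqrt(10))*372 = 744*sqrt(10)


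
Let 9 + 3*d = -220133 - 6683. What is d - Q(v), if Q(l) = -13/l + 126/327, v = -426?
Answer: -3510816659/46434 ≈ -75609.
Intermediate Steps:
Q(l) = 42/109 - 13/l (Q(l) = -13/l + 126*(1/327) = -13/l + 42/109 = 42/109 - 13/l)
d = -226825/3 (d = -3 + (-220133 - 6683)/3 = -3 + (⅓)*(-226816) = -3 - 226816/3 = -226825/3 ≈ -75608.)
d - Q(v) = -226825/3 - (42/109 - 13/(-426)) = -226825/3 - (42/109 - 13*(-1/426)) = -226825/3 - (42/109 + 13/426) = -226825/3 - 1*19309/46434 = -226825/3 - 19309/46434 = -3510816659/46434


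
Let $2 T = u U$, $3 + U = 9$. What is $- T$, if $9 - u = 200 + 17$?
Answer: $624$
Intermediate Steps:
$U = 6$ ($U = -3 + 9 = 6$)
$u = -208$ ($u = 9 - \left(200 + 17\right) = 9 - 217 = -208$)
$T = -624$ ($T = \frac{\left(-208\right) 6}{2} = \frac{1}{2} \left(-1248\right) = -624$)
$- T = \left(-1\right) \left(-624\right) = 624$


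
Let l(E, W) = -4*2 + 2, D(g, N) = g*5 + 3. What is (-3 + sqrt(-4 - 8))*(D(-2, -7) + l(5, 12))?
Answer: 39 - 26*I*sqrt(3) ≈ 39.0 - 45.033*I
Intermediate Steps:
D(g, N) = 3 + 5*g (D(g, N) = 5*g + 3 = 3 + 5*g)
l(E, W) = -6 (l(E, W) = -8 + 2 = -6)
(-3 + sqrt(-4 - 8))*(D(-2, -7) + l(5, 12)) = (-3 + sqrt(-4 - 8))*((3 + 5*(-2)) - 6) = (-3 + sqrt(-12))*((3 - 10) - 6) = (-3 + 2*I*sqrt(3))*(-7 - 6) = (-3 + 2*I*sqrt(3))*(-13) = 39 - 26*I*sqrt(3)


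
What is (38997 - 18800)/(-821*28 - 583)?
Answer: -20197/23571 ≈ -0.85686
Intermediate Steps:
(38997 - 18800)/(-821*28 - 583) = 20197/(-22988 - 583) = 20197/(-23571) = 20197*(-1/23571) = -20197/23571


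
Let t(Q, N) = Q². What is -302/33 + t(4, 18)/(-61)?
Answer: -18950/2013 ≈ -9.4138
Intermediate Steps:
-302/33 + t(4, 18)/(-61) = -302/33 + 4²/(-61) = -302*1/33 + 16*(-1/61) = -302/33 - 16/61 = -18950/2013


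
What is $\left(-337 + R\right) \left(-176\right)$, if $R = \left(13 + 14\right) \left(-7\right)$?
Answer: $92576$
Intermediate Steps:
$R = -189$ ($R = 27 \left(-7\right) = -189$)
$\left(-337 + R\right) \left(-176\right) = \left(-337 - 189\right) \left(-176\right) = \left(-526\right) \left(-176\right) = 92576$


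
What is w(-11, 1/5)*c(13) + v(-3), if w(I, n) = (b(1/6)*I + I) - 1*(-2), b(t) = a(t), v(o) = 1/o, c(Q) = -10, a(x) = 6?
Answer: 2249/3 ≈ 749.67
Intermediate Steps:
b(t) = 6
w(I, n) = 2 + 7*I (w(I, n) = (6*I + I) - 1*(-2) = 7*I + 2 = 2 + 7*I)
w(-11, 1/5)*c(13) + v(-3) = (2 + 7*(-11))*(-10) + 1/(-3) = (2 - 77)*(-10) - ⅓ = -75*(-10) - ⅓ = 750 - ⅓ = 2249/3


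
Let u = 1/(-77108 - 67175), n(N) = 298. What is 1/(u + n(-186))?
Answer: 144283/42996333 ≈ 0.0033557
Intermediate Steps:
u = -1/144283 (u = 1/(-144283) = -1/144283 ≈ -6.9308e-6)
1/(u + n(-186)) = 1/(-1/144283 + 298) = 1/(42996333/144283) = 144283/42996333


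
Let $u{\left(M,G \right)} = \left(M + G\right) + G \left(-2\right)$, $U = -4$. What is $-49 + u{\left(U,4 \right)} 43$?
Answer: $-393$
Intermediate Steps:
$u{\left(M,G \right)} = M - G$ ($u{\left(M,G \right)} = \left(G + M\right) - 2 G = M - G$)
$-49 + u{\left(U,4 \right)} 43 = -49 + \left(-4 - 4\right) 43 = -49 - 344 = -393$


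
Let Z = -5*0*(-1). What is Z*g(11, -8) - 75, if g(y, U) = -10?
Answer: -75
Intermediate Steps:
Z = 0 (Z = 0*(-1) = 0)
Z*g(11, -8) - 75 = 0*(-10) - 75 = 0 - 75 = -75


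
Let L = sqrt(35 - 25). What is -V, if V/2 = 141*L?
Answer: -282*sqrt(10) ≈ -891.76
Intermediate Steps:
L = sqrt(10) ≈ 3.1623
V = 282*sqrt(10) (V = 2*(141*sqrt(10)) = 282*sqrt(10) ≈ 891.76)
-V = -282*sqrt(10)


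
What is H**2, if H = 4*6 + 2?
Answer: 676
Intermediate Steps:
H = 26 (H = 24 + 2 = 26)
H**2 = 26**2 = 676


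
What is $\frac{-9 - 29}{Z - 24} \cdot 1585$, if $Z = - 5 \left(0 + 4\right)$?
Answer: $\frac{30115}{22} \approx 1368.9$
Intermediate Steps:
$Z = -20$ ($Z = \left(-5\right) 4 = -20$)
$\frac{-9 - 29}{Z - 24} \cdot 1585 = \frac{-9 - 29}{-20 - 24} \cdot 1585 = - \frac{38}{-44} \cdot 1585 = \left(-38\right) \left(- \frac{1}{44}\right) 1585 = \frac{19}{22} \cdot 1585 = \frac{30115}{22}$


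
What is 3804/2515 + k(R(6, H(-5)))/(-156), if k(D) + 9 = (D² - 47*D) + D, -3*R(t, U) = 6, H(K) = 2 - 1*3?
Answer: 124873/130780 ≈ 0.95483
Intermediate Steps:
H(K) = -1 (H(K) = 2 - 3 = -1)
R(t, U) = -2 (R(t, U) = -⅓*6 = -2)
k(D) = -9 + D² - 46*D (k(D) = -9 + ((D² - 47*D) + D) = -9 + (D² - 46*D) = -9 + D² - 46*D)
3804/2515 + k(R(6, H(-5)))/(-156) = 3804/2515 + (-9 + (-2)² - 46*(-2))/(-156) = 3804*(1/2515) + (-9 + 4 + 92)*(-1/156) = 3804/2515 + 87*(-1/156) = 3804/2515 - 29/52 = 124873/130780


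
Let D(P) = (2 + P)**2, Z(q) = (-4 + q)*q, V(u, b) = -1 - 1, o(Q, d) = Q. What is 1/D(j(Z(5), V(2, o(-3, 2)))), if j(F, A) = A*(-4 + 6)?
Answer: 1/4 ≈ 0.25000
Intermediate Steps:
V(u, b) = -2
Z(q) = q*(-4 + q)
j(F, A) = 2*A (j(F, A) = A*2 = 2*A)
1/D(j(Z(5), V(2, o(-3, 2)))) = 1/((2 + 2*(-2))**2) = 1/((2 - 4)**2) = 1/((-2)**2) = 1/4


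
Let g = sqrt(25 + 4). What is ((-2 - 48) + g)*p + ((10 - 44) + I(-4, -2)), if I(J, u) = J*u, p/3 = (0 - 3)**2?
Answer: -1376 + 27*sqrt(29) ≈ -1230.6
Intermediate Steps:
p = 27 (p = 3*(0 - 3)**2 = 3*(-3)**2 = 3*9 = 27)
g = sqrt(29) ≈ 5.3852
((-2 - 48) + g)*p + ((10 - 44) + I(-4, -2)) = ((-2 - 48) + sqrt(29))*27 + ((10 - 44) - 4*(-2)) = (-50 + sqrt(29))*27 + (-34 + 8) = (-1350 + 27*sqrt(29)) - 26 = -1376 + 27*sqrt(29)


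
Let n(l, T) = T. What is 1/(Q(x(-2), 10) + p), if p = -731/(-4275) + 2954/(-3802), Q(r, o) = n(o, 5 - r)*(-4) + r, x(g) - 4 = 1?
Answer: 8126775/35709331 ≈ 0.22758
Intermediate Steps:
x(g) = 5 (x(g) = 4 + 1 = 5)
Q(r, o) = -20 + 5*r (Q(r, o) = (5 - r)*(-4) + r = (-20 + 4*r) + r = -20 + 5*r)
p = -4924544/8126775 (p = -731*(-1/4275) + 2954*(-1/3802) = 731/4275 - 1477/1901 = -4924544/8126775 ≈ -0.60597)
1/(Q(x(-2), 10) + p) = 1/((-20 + 5*5) - 4924544/8126775) = 1/((-20 + 25) - 4924544/8126775) = 1/(5 - 4924544/8126775) = 1/(35709331/8126775) = 8126775/35709331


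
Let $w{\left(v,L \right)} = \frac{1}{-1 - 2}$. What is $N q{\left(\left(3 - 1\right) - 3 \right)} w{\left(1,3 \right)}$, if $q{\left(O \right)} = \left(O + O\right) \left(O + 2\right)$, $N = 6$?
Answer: $4$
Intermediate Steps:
$w{\left(v,L \right)} = - \frac{1}{3}$ ($w{\left(v,L \right)} = \frac{1}{-1 - 2} = \frac{1}{-3} = - \frac{1}{3}$)
$q{\left(O \right)} = 2 O \left(2 + O\right)$
$N q{\left(\left(3 - 1\right) - 3 \right)} w{\left(1,3 \right)} = 6 \cdot 2 \left(\left(3 - 1\right) - 3\right) \left(2 + \left(\left(3 - 1\right) - 3\right)\right) \left(- \frac{1}{3}\right) = 6 \cdot 2 \left(2 - 3\right) \left(2 + \left(2 - 3\right)\right) \left(- \frac{1}{3}\right) = 6 \cdot 2 \left(-1\right) \left(2 - 1\right) \left(- \frac{1}{3}\right) = 6 \cdot 2 \left(-1\right) 1 \left(- \frac{1}{3}\right) = 6 \left(-2\right) \left(- \frac{1}{3}\right) = \left(-12\right) \left(- \frac{1}{3}\right) = 4$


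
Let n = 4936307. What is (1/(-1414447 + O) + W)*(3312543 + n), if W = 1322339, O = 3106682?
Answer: 194300214959538780/17813 ≈ 1.0908e+13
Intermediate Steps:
(1/(-1414447 + O) + W)*(3312543 + n) = (1/(-1414447 + 3106682) + 1322339)*(3312543 + 4936307) = (1/1692235 + 1322339)*8248850 = (2237708337666/1692235)*8248850 = 194300214959538780/17813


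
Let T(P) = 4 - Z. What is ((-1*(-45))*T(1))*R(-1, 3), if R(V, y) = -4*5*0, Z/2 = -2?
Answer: 0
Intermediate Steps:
Z = -4 (Z = 2*(-2) = -4)
T(P) = 8 (T(P) = 4 - 1*(-4) = 4 + 4 = 8)
R(V, y) = 0 (R(V, y) = -20*0 = 0)
((-1*(-45))*T(1))*R(-1, 3) = (-1*(-45)*8)*0 = (45*8)*0 = 360*0 = 0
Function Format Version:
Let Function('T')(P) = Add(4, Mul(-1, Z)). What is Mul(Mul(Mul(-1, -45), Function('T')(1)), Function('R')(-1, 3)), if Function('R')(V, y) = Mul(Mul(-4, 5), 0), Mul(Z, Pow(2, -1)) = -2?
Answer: 0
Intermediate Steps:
Z = -4 (Z = Mul(2, -2) = -4)
Function('T')(P) = 8 (Function('T')(P) = Add(4, Mul(-1, -4)) = Add(4, 4) = 8)
Function('R')(V, y) = 0 (Function('R')(V, y) = Mul(-20, 0) = 0)
Mul(Mul(Mul(-1, -45), Function('T')(1)), Function('R')(-1, 3)) = Mul(Mul(Mul(-1, -45), 8), 0) = Mul(Mul(45, 8), 0) = Mul(360, 0) = 0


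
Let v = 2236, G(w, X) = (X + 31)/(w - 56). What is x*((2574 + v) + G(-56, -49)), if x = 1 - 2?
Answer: -269369/56 ≈ -4810.2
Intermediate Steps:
G(w, X) = (31 + X)/(-56 + w)
x = -1
x*((2574 + v) + G(-56, -49)) = -((2574 + 2236) + (31 - 49)/(-56 - 56)) = -(4810 - 18/(-112)) = -(4810 - 1/112*(-18)) = -(4810 + 9/56) = -1*269369/56 = -269369/56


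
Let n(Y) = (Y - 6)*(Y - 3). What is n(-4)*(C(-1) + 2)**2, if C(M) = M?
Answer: 70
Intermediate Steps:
n(Y) = (-6 + Y)*(-3 + Y)
n(-4)*(C(-1) + 2)**2 = (18 + (-4)**2 - 9*(-4))*(-1 + 2)**2 = (18 + 16 + 36)*1**2 = 70*1 = 70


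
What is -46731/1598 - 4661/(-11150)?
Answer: -128400593/4454425 ≈ -28.825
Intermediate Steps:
-46731/1598 - 4661/(-11150) = -46731*1/1598 - 4661*(-1/11150) = -46731/1598 + 4661/11150 = -128400593/4454425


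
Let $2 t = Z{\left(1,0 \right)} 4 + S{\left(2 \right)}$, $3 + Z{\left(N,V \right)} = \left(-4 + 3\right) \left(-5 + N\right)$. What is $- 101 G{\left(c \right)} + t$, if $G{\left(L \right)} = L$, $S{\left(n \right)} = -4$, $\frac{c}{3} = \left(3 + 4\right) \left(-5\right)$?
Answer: $10605$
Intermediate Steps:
$c = -105$ ($c = 3 \left(3 + 4\right) \left(-5\right) = 3 \cdot 7 \left(-5\right) = 3 \left(-35\right) = -105$)
$Z{\left(N,V \right)} = 2 - N$ ($Z{\left(N,V \right)} = -3 + \left(-4 + 3\right) \left(-5 + N\right) = -3 - \left(-5 + N\right) = 2 - N$)
$t = 0$ ($t = \frac{\left(2 - 1\right) 4 - 4}{2} = \frac{1 \cdot 4 - 4}{2} = \frac{4 - 4}{2} = \frac{1}{2} \cdot 0 = 0$)
$- 101 G{\left(c \right)} + t = \left(-101\right) \left(-105\right) + 0 = 10605 + 0 = 10605$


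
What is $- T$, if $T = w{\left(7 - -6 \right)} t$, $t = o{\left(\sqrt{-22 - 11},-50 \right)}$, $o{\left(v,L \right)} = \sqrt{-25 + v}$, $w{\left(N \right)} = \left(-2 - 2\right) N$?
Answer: $52 \sqrt{-25 + i \sqrt{33}} \approx 29.679 + 261.69 i$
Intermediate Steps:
$w{\left(N \right)} = - 4 N$
$t = \sqrt{-25 + i \sqrt{33}}$ ($t = \sqrt{-25 + \sqrt{-22 - 11}} = \sqrt{-25 + \sqrt{-33}} = \sqrt{-25 + i \sqrt{33}} \approx 0.57075 + 5.0325 i$)
$T = - 52 \sqrt{-25 + i \sqrt{33}}$ ($T = - 4 \left(7 - -6\right) \sqrt{-25 + i \sqrt{33}} = - 4 \left(7 + 6\right) \sqrt{-25 + i \sqrt{33}} = \left(-4\right) 13 \sqrt{-25 + i \sqrt{33}} = - 52 \sqrt{-25 + i \sqrt{33}} \approx -29.679 - 261.69 i$)
$- T = - \left(-52\right) \sqrt{-25 + i \sqrt{33}} = 52 \sqrt{-25 + i \sqrt{33}}$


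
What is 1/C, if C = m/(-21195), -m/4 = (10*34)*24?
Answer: 1413/2176 ≈ 0.64936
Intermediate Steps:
m = -32640 (m = -4*10*34*24 = -1360*24 = -4*8160 = -32640)
C = 2176/1413 (C = -32640/(-21195) = -32640*(-1/21195) = 2176/1413 ≈ 1.5400)
1/C = 1/(2176/1413) = 1413/2176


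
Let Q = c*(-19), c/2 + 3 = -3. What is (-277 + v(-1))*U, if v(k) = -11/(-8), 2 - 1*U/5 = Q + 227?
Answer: 4994325/8 ≈ 6.2429e+5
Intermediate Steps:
c = -12 (c = -6 + 2*(-3) = -6 - 6 = -12)
Q = 228 (Q = -12*(-19) = 228)
U = -2265 (U = 10 - 5*(228 + 227) = 10 - 5*455 = 10 - 2275 = -2265)
v(k) = 11/8 (v(k) = -11*(-1/8) = 11/8)
(-277 + v(-1))*U = (-277 + 11/8)*(-2265) = -2205/8*(-2265) = 4994325/8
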